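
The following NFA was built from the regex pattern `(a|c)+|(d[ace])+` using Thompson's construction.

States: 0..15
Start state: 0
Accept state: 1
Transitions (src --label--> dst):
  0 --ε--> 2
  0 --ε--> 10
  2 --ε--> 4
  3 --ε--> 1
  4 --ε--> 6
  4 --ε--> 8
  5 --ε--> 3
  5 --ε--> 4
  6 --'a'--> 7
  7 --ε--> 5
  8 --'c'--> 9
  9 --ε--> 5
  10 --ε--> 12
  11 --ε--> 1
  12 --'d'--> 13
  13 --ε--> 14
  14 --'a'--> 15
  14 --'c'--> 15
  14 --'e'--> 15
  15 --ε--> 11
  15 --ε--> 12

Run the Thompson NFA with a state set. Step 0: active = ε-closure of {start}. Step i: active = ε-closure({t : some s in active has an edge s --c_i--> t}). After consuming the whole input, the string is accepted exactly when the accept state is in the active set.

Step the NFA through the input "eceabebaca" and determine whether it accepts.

start: ε-closure({0}) = {0,2,4,6,8,10,12}
'e' @ 1: {}  — dead — no transitions
rest 'ceabebaca' ignored (set empty)
final: {}; accept 1 not in set

Answer: REJECT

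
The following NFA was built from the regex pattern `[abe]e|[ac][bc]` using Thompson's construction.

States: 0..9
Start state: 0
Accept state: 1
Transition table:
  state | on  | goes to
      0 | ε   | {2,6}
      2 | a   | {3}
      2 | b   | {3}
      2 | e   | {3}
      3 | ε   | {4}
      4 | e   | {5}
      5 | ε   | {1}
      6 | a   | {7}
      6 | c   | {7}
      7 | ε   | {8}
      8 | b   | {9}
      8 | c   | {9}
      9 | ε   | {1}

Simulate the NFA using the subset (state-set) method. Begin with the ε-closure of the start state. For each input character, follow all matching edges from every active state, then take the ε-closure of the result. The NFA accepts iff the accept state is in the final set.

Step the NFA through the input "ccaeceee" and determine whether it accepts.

Answer: REJECT

Steps:
initial (ε-close {0}): {0,2,6}
'c' @ 1: {7,8}
'c' @ 2: {1,9}  [accepting]
'a' @ 3: {}  — no active states
rest 'eceee' ignored (set empty)
end set {} — state 1 not in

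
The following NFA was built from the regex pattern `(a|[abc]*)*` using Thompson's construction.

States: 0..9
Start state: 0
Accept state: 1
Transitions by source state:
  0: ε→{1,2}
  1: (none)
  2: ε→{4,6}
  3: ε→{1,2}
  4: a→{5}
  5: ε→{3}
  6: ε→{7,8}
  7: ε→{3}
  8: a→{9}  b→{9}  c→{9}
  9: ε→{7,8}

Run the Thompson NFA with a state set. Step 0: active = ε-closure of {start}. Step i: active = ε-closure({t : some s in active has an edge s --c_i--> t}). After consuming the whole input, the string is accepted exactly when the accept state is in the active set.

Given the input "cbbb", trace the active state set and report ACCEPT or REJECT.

start: ε-closure({0}) = {0,1,2,3,4,6,7,8}
'c' @ 1: {1,2,3,4,6,7,8,9}  ✓accept
'b' @ 2: {1,2,3,4,6,7,8,9}  ✓accept
'b' @ 3: {1,2,3,4,6,7,8,9}  ✓accept
'b' @ 4: {1,2,3,4,6,7,8,9}  ✓accept
after full input: {1,2,3,4,6,7,8,9}  (accept=1 in)

Answer: ACCEPT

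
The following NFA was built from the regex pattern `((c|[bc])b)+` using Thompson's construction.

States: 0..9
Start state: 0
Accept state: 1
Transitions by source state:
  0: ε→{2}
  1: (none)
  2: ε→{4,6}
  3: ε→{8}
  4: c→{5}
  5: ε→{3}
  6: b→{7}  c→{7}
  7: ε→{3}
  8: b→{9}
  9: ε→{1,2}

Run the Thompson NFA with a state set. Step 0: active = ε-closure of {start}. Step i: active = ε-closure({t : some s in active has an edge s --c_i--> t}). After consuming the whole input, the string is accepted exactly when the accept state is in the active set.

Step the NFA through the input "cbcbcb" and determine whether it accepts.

Answer: ACCEPT

Steps:
S₀ = ε-closure({0}) = {0,2,4,6}
'c' @ 1: {3,5,7,8}
'b' @ 2: {1,2,4,6,9}  [accepting]
'c' @ 3: {3,5,7,8}
'b' @ 4: {1,2,4,6,9}  [accepting]
'c' @ 5: {3,5,7,8}
'b' @ 6: {1,2,4,6,9}  [accepting]
final: {1,2,4,6,9}; accept 1 in set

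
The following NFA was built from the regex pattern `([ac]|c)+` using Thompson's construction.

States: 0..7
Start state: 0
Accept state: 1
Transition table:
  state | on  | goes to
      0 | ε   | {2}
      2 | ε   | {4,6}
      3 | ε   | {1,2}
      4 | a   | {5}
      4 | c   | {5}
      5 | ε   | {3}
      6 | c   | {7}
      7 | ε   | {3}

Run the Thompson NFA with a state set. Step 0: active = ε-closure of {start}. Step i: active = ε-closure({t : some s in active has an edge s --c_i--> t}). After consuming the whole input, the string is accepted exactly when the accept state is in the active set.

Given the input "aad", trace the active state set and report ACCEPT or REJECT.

start: ε-closure({0}) = {0,2,4,6}
'a' @ 1: {1,2,3,4,5,6}  [accepting]
'a' @ 2: {1,2,3,4,5,6}  [accepting]
'd' @ 3: {}  — no active states
final: {}; accept 1 not in set

Answer: REJECT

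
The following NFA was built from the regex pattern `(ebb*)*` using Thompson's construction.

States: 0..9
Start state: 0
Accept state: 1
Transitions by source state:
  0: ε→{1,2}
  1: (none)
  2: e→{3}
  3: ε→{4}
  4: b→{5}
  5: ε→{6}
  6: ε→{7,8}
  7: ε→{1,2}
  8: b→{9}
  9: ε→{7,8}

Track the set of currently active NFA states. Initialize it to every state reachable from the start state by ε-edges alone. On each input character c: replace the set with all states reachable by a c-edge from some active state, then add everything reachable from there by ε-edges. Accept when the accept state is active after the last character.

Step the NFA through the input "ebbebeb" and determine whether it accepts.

Answer: ACCEPT

Trace:
start: ε-closure({0}) = {0,1,2}
'e' @ 1: {3,4}
'b' @ 2: {1,2,5,6,7,8}  (accept∈set)
'b' @ 3: {1,2,7,8,9}  (accept∈set)
'e' @ 4: {3,4}
'b' @ 5: {1,2,5,6,7,8}  (accept∈set)
'e' @ 6: {3,4}
'b' @ 7: {1,2,5,6,7,8}  (accept∈set)
after full input: {1,2,5,6,7,8}  (accept=1 in)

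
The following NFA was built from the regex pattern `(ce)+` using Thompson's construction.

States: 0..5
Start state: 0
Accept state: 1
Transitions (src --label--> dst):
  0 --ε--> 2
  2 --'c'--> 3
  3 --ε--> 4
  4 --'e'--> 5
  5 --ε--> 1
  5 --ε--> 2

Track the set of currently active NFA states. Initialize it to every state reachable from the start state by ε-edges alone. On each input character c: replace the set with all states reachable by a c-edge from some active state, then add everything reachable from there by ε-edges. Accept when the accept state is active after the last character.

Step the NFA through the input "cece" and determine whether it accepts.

Answer: ACCEPT

Steps:
start: ε-closure({0}) = {0,2}
'c' @ 1: {3,4}
'e' @ 2: {1,2,5}  [accepting]
'c' @ 3: {3,4}
'e' @ 4: {1,2,5}  [accepting]
final: {1,2,5}; accept 1 in set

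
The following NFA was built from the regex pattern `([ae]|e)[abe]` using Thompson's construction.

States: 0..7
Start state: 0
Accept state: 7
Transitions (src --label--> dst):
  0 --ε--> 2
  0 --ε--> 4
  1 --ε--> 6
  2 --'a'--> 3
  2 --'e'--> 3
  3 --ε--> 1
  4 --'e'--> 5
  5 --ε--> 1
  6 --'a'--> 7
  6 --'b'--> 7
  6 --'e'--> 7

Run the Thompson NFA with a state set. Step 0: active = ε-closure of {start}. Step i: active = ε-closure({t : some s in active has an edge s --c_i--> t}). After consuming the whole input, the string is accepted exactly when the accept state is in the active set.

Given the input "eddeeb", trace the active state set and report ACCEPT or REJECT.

Answer: REJECT

Trace:
start: ε-closure({0}) = {0,2,4}
'e' @ 1: {1,3,5,6}
'd' @ 2: {}  — no active states
rest 'deeb' ignored (set empty)
after full input: {}  (accept=7 not in)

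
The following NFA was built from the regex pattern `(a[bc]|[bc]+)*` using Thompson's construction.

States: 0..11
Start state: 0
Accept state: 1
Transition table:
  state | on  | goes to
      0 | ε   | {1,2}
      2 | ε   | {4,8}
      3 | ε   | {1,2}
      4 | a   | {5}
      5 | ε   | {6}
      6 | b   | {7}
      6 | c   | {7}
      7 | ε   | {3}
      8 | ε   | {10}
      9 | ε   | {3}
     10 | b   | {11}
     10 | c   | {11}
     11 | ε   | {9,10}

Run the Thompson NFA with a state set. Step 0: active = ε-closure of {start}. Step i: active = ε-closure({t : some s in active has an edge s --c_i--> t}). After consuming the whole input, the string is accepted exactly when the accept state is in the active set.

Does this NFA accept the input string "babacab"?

Answer: ACCEPT

Steps:
S₀ = ε-closure({0}) = {0,1,2,4,8,10}
'b' @ 1: {1,2,3,4,8,9,10,11}  ✓accept
'a' @ 2: {5,6}
'b' @ 3: {1,2,3,4,7,8,10}  ✓accept
'a' @ 4: {5,6}
'c' @ 5: {1,2,3,4,7,8,10}  ✓accept
'a' @ 6: {5,6}
'b' @ 7: {1,2,3,4,7,8,10}  ✓accept
after full input: {1,2,3,4,7,8,10}  (accept=1 in)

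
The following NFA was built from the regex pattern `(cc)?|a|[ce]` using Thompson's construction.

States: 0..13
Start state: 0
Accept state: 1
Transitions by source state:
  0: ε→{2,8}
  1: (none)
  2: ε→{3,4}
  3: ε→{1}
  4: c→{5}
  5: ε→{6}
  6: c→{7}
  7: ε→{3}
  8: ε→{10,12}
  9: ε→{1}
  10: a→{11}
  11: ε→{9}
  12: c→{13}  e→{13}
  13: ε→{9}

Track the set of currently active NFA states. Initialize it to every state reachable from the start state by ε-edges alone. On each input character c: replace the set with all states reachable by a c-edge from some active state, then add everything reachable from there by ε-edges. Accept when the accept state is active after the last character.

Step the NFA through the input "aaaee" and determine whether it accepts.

Answer: REJECT

Derivation:
start: ε-closure({0}) = {0,1,2,3,4,8,10,12}
'a' @ 1: {1,9,11}  [accepting]
'a' @ 2: {}  — dead — no transitions
rest 'aee' ignored (set empty)
final: {}; accept 1 not in set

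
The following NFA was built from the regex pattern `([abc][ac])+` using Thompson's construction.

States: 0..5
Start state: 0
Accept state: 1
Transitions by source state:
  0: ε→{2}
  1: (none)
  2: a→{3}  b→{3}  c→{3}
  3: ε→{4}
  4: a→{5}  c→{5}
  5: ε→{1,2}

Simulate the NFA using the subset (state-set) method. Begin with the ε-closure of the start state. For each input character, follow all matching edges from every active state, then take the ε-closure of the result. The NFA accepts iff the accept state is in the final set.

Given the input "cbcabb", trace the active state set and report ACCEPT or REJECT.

initial (ε-close {0}): {0,2}
'c' @ 1: {3,4}
'b' @ 2: {}  — dead — no transitions
rest 'cabb' ignored (set empty)
final: {}; accept 1 not in set

Answer: REJECT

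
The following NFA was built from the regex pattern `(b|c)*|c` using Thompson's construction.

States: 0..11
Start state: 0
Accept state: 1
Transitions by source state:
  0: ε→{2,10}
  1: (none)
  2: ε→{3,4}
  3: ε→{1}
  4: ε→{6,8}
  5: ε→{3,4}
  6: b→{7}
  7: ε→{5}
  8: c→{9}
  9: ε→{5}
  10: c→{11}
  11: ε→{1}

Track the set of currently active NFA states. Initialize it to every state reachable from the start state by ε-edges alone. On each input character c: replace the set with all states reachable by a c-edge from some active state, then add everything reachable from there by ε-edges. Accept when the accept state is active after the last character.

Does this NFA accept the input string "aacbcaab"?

Answer: REJECT

Trace:
S₀ = ε-closure({0}) = {0,1,2,3,4,6,8,10}
'a' @ 1: {}  — no active states
rest 'acbcaab' ignored (set empty)
after full input: {}  (accept=1 not in)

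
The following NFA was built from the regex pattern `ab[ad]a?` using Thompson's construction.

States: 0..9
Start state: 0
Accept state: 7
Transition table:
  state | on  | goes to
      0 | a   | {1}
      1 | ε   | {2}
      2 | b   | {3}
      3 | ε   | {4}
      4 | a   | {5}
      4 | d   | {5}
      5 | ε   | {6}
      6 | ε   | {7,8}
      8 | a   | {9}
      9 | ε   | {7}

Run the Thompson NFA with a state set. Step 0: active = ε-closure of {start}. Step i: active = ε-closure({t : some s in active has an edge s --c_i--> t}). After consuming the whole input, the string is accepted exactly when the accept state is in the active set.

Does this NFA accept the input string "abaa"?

S₀ = ε-closure({0}) = {0}
'a' @ 1: {1,2}
'b' @ 2: {3,4}
'a' @ 3: {5,6,7,8}  ✓accept
'a' @ 4: {7,9}  ✓accept
final: {7,9}; accept 7 in set

Answer: ACCEPT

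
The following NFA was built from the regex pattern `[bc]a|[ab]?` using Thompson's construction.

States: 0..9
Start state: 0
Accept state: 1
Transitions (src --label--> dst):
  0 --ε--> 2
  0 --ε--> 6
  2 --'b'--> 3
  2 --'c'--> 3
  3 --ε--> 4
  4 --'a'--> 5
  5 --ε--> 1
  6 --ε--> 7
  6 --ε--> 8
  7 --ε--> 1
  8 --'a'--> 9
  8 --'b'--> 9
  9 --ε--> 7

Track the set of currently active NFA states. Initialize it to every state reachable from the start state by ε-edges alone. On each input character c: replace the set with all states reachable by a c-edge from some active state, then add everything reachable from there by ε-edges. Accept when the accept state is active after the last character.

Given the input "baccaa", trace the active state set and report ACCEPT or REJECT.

start: ε-closure({0}) = {0,1,2,6,7,8}
'b' @ 1: {1,3,4,7,9}  (accept∈set)
'a' @ 2: {1,5}  (accept∈set)
'c' @ 3: {}  — dead — no transitions
rest 'caa' ignored (set empty)
final: {}; accept 1 not in set

Answer: REJECT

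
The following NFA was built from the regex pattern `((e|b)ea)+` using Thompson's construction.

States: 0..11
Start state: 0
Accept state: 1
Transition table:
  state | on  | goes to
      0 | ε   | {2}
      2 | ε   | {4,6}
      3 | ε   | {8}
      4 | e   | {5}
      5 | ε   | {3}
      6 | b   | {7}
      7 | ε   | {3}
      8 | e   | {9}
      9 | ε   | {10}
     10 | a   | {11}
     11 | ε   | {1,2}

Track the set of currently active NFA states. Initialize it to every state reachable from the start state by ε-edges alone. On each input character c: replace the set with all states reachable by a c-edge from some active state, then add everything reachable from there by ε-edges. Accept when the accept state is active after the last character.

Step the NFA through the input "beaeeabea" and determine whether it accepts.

Answer: ACCEPT

Steps:
start: ε-closure({0}) = {0,2,4,6}
'b' @ 1: {3,7,8}
'e' @ 2: {9,10}
'a' @ 3: {1,2,4,6,11}  ✓accept
'e' @ 4: {3,5,8}
'e' @ 5: {9,10}
'a' @ 6: {1,2,4,6,11}  ✓accept
'b' @ 7: {3,7,8}
'e' @ 8: {9,10}
'a' @ 9: {1,2,4,6,11}  ✓accept
end set {1,2,4,6,11} — state 1 in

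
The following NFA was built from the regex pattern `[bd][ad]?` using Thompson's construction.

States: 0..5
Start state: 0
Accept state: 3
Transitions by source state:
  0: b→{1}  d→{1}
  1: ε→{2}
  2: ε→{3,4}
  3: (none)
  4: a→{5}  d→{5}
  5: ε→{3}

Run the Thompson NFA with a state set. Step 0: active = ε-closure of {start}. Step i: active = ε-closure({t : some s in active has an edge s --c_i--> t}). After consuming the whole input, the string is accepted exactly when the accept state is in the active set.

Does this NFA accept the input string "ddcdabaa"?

Answer: REJECT

Steps:
initial (ε-close {0}): {0}
'd' @ 1: {1,2,3,4}  [accepting]
'd' @ 2: {3,5}  [accepting]
'c' @ 3: {}  — dead — no transitions
rest 'dabaa' ignored (set empty)
after full input: {}  (accept=3 not in)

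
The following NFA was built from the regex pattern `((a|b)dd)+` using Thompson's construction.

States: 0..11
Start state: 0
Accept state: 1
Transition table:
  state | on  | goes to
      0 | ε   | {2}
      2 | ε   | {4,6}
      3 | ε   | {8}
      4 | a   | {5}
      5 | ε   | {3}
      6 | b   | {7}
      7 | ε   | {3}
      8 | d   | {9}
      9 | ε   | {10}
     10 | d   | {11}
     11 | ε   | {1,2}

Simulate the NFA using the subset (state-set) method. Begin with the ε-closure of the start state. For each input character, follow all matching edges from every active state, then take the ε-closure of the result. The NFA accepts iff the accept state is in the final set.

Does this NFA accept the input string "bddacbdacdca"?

Answer: REJECT

Steps:
start: ε-closure({0}) = {0,2,4,6}
'b' @ 1: {3,7,8}
'd' @ 2: {9,10}
'd' @ 3: {1,2,4,6,11}  (accept∈set)
'a' @ 4: {3,5,8}
'c' @ 5: {}  — state set empty
rest 'bdacdca' ignored (set empty)
after full input: {}  (accept=1 not in)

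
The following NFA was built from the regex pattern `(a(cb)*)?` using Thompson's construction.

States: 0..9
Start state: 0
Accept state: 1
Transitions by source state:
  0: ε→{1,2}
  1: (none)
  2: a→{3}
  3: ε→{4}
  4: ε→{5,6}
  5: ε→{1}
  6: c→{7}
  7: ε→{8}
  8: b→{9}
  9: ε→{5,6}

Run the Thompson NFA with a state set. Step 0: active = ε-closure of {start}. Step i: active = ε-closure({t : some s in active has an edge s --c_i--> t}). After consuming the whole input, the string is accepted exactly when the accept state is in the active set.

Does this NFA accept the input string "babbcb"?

Answer: REJECT

Derivation:
start: ε-closure({0}) = {0,1,2}
'b' @ 1: {}  — state set empty
rest 'abbcb' ignored (set empty)
end set {} — state 1 not in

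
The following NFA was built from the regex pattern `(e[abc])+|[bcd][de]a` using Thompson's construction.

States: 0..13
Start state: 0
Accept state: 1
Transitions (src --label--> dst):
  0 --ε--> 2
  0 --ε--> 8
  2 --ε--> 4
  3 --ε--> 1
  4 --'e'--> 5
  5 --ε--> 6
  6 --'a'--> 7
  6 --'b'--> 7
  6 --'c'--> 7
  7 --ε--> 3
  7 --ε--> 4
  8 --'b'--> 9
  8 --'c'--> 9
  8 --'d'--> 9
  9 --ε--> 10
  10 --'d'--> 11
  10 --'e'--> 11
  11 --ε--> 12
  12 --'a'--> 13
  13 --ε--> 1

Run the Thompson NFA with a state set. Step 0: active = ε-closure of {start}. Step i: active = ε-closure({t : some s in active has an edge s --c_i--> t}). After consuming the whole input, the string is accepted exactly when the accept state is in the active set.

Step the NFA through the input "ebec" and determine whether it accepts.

Answer: ACCEPT

Trace:
initial (ε-close {0}): {0,2,4,8}
'e' @ 1: {5,6}
'b' @ 2: {1,3,4,7}  (accept∈set)
'e' @ 3: {5,6}
'c' @ 4: {1,3,4,7}  (accept∈set)
end set {1,3,4,7} — state 1 in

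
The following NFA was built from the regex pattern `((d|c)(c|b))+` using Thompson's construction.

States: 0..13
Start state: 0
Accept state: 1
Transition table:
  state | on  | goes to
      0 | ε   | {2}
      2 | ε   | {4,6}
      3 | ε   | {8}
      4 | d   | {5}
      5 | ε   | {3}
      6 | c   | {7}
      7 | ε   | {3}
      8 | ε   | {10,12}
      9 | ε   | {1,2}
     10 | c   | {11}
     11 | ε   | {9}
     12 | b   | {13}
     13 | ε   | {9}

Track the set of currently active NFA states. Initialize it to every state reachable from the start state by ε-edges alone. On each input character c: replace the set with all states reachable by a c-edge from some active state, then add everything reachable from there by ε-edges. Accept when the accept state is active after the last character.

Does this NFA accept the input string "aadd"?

Answer: REJECT

Steps:
initial (ε-close {0}): {0,2,4,6}
'a' @ 1: {}  — no active states
rest 'add' ignored (set empty)
after full input: {}  (accept=1 not in)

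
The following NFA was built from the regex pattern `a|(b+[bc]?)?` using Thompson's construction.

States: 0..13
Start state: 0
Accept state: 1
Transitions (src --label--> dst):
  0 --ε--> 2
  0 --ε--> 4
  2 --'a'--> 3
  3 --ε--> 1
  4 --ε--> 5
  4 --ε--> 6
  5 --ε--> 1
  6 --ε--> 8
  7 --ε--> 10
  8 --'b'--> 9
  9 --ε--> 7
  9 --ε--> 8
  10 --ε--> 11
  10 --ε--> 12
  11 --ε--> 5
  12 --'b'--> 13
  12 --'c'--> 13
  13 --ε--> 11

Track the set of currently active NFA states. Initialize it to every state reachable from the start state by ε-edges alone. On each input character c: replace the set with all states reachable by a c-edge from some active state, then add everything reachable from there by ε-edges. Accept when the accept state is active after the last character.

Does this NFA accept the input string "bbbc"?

Answer: ACCEPT

Steps:
S₀ = ε-closure({0}) = {0,1,2,4,5,6,8}
'b' @ 1: {1,5,7,8,9,10,11,12}  [accepting]
'b' @ 2: {1,5,7,8,9,10,11,12,13}  [accepting]
'b' @ 3: {1,5,7,8,9,10,11,12,13}  [accepting]
'c' @ 4: {1,5,11,13}  [accepting]
end set {1,5,11,13} — state 1 in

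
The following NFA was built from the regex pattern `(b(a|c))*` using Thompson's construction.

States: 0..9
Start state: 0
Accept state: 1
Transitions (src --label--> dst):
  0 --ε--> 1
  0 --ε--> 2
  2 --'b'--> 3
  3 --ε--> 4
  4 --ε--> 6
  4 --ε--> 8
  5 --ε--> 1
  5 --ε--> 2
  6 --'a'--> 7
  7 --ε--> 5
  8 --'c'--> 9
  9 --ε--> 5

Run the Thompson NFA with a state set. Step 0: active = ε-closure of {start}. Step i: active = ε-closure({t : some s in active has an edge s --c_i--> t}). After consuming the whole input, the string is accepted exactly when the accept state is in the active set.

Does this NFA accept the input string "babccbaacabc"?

start: ε-closure({0}) = {0,1,2}
'b' @ 1: {3,4,6,8}
'a' @ 2: {1,2,5,7}  ✓accept
'b' @ 3: {3,4,6,8}
'c' @ 4: {1,2,5,9}  ✓accept
'c' @ 5: {}  — dead — no transitions
rest 'baacabc' ignored (set empty)
end set {} — state 1 not in

Answer: REJECT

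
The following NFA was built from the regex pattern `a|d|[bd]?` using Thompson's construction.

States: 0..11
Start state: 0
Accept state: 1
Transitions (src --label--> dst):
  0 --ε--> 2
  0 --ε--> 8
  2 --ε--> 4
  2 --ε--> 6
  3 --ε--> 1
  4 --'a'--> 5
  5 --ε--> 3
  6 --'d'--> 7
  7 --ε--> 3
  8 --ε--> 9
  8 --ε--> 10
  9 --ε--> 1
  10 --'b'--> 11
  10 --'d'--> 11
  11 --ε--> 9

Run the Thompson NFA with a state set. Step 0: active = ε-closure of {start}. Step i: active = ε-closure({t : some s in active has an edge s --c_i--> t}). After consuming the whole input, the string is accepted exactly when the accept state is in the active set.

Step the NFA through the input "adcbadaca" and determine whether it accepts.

Answer: REJECT

Steps:
initial (ε-close {0}): {0,1,2,4,6,8,9,10}
'a' @ 1: {1,3,5}  (accept∈set)
'd' @ 2: {}  — state set empty
rest 'cbadaca' ignored (set empty)
end set {} — state 1 not in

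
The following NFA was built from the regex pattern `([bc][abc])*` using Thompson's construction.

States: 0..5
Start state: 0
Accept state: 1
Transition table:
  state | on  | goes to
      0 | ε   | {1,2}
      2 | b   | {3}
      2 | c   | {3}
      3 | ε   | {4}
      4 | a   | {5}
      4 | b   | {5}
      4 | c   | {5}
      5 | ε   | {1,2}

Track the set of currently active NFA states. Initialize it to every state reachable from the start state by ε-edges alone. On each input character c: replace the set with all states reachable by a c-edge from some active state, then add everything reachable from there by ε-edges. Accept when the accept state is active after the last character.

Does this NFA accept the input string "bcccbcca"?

Answer: ACCEPT

Trace:
S₀ = ε-closure({0}) = {0,1,2}
'b' @ 1: {3,4}
'c' @ 2: {1,2,5}  ✓accept
'c' @ 3: {3,4}
'c' @ 4: {1,2,5}  ✓accept
'b' @ 5: {3,4}
'c' @ 6: {1,2,5}  ✓accept
'c' @ 7: {3,4}
'a' @ 8: {1,2,5}  ✓accept
end set {1,2,5} — state 1 in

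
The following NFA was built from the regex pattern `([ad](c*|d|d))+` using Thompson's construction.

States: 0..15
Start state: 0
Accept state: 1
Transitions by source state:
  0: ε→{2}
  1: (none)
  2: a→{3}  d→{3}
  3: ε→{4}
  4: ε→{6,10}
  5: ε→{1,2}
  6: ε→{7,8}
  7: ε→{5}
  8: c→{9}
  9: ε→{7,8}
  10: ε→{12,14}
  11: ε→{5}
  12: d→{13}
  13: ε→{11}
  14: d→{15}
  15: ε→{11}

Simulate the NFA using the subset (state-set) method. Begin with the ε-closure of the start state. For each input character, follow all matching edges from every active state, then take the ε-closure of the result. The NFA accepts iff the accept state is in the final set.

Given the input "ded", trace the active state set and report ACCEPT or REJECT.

initial (ε-close {0}): {0,2}
'd' @ 1: {1,2,3,4,5,6,7,8,10,12,14}  (accept∈set)
'e' @ 2: {}  — dead — no transitions
rest 'd' ignored (set empty)
final: {}; accept 1 not in set

Answer: REJECT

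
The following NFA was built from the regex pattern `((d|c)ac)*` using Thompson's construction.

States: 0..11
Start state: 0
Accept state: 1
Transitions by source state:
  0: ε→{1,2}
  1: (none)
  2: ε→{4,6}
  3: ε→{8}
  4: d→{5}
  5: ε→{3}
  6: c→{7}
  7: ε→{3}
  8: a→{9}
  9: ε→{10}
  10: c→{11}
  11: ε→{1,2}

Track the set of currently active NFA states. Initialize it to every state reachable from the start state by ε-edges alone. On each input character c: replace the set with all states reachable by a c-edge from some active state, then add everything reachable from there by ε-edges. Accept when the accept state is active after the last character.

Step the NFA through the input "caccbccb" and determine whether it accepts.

Answer: REJECT

Steps:
initial (ε-close {0}): {0,1,2,4,6}
'c' @ 1: {3,7,8}
'a' @ 2: {9,10}
'c' @ 3: {1,2,4,6,11}  ✓accept
'c' @ 4: {3,7,8}
'b' @ 5: {}  — dead — no transitions
rest 'ccb' ignored (set empty)
end set {} — state 1 not in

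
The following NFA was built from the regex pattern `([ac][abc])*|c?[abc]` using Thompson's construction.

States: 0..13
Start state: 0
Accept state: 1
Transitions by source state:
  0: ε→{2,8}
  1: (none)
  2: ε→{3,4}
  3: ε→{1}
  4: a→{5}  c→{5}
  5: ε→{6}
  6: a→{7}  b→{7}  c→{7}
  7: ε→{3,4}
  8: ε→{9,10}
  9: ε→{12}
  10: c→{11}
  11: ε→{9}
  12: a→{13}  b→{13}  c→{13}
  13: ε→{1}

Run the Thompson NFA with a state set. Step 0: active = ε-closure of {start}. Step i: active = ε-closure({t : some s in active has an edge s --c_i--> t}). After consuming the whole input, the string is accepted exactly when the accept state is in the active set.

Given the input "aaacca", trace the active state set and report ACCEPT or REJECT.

Answer: ACCEPT

Trace:
initial (ε-close {0}): {0,1,2,3,4,8,9,10,12}
'a' @ 1: {1,5,6,13}  (accept∈set)
'a' @ 2: {1,3,4,7}  (accept∈set)
'a' @ 3: {5,6}
'c' @ 4: {1,3,4,7}  (accept∈set)
'c' @ 5: {5,6}
'a' @ 6: {1,3,4,7}  (accept∈set)
end set {1,3,4,7} — state 1 in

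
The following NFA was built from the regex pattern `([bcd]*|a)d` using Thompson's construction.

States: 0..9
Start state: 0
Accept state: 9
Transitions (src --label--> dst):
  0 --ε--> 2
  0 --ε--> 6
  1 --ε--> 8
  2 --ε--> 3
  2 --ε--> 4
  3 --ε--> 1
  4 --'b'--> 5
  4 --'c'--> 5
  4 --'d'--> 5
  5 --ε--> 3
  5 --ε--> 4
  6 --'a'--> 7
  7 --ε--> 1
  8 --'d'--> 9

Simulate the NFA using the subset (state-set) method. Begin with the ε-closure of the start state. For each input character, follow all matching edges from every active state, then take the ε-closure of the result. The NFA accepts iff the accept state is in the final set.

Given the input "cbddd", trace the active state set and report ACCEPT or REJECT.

Answer: ACCEPT

Steps:
start: ε-closure({0}) = {0,1,2,3,4,6,8}
'c' @ 1: {1,3,4,5,8}
'b' @ 2: {1,3,4,5,8}
'd' @ 3: {1,3,4,5,8,9}  (accept∈set)
'd' @ 4: {1,3,4,5,8,9}  (accept∈set)
'd' @ 5: {1,3,4,5,8,9}  (accept∈set)
after full input: {1,3,4,5,8,9}  (accept=9 in)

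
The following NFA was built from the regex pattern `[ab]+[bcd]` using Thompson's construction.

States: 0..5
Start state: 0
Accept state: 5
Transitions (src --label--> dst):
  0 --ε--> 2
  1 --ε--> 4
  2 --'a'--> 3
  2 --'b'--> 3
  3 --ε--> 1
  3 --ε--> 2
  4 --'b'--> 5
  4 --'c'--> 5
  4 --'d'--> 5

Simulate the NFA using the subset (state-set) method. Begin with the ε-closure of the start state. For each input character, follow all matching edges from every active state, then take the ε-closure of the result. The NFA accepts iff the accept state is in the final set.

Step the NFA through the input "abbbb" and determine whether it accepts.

initial (ε-close {0}): {0,2}
'a' @ 1: {1,2,3,4}
'b' @ 2: {1,2,3,4,5}  ✓accept
'b' @ 3: {1,2,3,4,5}  ✓accept
'b' @ 4: {1,2,3,4,5}  ✓accept
'b' @ 5: {1,2,3,4,5}  ✓accept
after full input: {1,2,3,4,5}  (accept=5 in)

Answer: ACCEPT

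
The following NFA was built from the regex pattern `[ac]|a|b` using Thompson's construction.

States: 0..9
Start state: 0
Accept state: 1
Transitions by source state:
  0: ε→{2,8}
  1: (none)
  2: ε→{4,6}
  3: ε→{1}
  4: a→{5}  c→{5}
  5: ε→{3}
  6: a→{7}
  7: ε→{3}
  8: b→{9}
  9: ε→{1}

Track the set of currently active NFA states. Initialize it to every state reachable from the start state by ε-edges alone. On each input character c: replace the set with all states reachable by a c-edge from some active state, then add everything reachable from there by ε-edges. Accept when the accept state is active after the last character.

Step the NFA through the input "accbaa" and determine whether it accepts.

Answer: REJECT

Steps:
start: ε-closure({0}) = {0,2,4,6,8}
'a' @ 1: {1,3,5,7}  [accepting]
'c' @ 2: {}  — state set empty
rest 'cbaa' ignored (set empty)
after full input: {}  (accept=1 not in)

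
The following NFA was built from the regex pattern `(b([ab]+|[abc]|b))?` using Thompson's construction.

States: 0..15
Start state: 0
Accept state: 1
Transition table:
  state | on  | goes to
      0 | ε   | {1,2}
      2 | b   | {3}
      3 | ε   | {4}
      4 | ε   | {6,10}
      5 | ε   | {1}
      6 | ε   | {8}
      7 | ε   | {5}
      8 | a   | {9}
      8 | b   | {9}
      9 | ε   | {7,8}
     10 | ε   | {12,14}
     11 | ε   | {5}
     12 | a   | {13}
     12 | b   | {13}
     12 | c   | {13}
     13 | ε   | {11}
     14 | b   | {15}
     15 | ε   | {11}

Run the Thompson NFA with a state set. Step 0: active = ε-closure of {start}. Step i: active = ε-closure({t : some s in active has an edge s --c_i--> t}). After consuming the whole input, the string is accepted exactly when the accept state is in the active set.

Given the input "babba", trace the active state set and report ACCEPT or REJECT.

Answer: ACCEPT

Steps:
S₀ = ε-closure({0}) = {0,1,2}
'b' @ 1: {3,4,6,8,10,12,14}
'a' @ 2: {1,5,7,8,9,11,13}  ✓accept
'b' @ 3: {1,5,7,8,9}  ✓accept
'b' @ 4: {1,5,7,8,9}  ✓accept
'a' @ 5: {1,5,7,8,9}  ✓accept
after full input: {1,5,7,8,9}  (accept=1 in)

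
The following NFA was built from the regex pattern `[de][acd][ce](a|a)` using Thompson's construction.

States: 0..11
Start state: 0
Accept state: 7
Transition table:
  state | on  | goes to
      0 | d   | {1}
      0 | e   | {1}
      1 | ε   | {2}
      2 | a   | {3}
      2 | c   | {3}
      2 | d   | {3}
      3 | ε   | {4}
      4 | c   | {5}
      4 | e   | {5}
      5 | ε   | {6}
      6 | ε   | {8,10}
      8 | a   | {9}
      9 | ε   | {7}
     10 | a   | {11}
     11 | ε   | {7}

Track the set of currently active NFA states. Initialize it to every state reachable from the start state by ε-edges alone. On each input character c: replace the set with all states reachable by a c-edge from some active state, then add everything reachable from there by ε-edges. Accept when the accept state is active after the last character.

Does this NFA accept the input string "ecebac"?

S₀ = ε-closure({0}) = {0}
'e' @ 1: {1,2}
'c' @ 2: {3,4}
'e' @ 3: {5,6,8,10}
'b' @ 4: {}  — dead — no transitions
rest 'ac' ignored (set empty)
end set {} — state 7 not in

Answer: REJECT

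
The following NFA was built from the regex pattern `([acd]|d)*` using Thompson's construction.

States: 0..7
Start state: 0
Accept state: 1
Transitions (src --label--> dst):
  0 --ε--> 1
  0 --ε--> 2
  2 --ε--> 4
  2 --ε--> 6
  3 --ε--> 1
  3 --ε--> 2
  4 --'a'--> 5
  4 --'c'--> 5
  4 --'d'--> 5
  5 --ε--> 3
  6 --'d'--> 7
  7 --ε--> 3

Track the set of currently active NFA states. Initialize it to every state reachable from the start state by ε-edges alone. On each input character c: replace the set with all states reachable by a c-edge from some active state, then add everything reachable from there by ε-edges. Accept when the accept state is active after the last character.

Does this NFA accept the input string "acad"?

Answer: ACCEPT

Trace:
initial (ε-close {0}): {0,1,2,4,6}
'a' @ 1: {1,2,3,4,5,6}  [accepting]
'c' @ 2: {1,2,3,4,5,6}  [accepting]
'a' @ 3: {1,2,3,4,5,6}  [accepting]
'd' @ 4: {1,2,3,4,5,6,7}  [accepting]
final: {1,2,3,4,5,6,7}; accept 1 in set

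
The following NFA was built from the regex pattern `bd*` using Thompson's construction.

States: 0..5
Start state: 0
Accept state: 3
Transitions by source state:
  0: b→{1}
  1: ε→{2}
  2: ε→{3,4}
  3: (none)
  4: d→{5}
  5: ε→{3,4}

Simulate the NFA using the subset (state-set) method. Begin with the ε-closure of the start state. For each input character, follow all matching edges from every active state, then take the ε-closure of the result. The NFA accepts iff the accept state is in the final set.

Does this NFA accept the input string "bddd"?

Answer: ACCEPT

Steps:
initial (ε-close {0}): {0}
'b' @ 1: {1,2,3,4}  ✓accept
'd' @ 2: {3,4,5}  ✓accept
'd' @ 3: {3,4,5}  ✓accept
'd' @ 4: {3,4,5}  ✓accept
end set {3,4,5} — state 3 in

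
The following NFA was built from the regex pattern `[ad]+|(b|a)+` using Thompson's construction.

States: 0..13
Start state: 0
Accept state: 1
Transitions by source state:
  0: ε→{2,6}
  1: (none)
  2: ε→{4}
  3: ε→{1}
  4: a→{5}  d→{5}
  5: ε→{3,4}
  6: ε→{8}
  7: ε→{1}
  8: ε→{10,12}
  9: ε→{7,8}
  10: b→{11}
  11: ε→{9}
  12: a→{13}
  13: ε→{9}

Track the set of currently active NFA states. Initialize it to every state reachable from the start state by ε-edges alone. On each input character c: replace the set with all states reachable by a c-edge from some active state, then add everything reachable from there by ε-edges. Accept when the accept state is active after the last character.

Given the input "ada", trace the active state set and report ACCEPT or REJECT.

Answer: ACCEPT

Derivation:
initial (ε-close {0}): {0,2,4,6,8,10,12}
'a' @ 1: {1,3,4,5,7,8,9,10,12,13}  ✓accept
'd' @ 2: {1,3,4,5}  ✓accept
'a' @ 3: {1,3,4,5}  ✓accept
end set {1,3,4,5} — state 1 in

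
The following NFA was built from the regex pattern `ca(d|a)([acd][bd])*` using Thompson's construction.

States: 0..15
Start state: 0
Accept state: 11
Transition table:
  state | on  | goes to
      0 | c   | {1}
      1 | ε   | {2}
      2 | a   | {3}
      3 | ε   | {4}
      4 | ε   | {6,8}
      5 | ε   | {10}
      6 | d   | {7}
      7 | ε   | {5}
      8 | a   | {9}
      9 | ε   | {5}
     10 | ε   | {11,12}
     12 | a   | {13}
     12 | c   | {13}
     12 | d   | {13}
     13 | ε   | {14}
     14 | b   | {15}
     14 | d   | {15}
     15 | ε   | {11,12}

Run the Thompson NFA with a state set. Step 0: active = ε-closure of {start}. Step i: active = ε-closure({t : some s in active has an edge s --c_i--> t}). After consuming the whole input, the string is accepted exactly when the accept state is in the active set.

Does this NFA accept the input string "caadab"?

S₀ = ε-closure({0}) = {0}
'c' @ 1: {1,2}
'a' @ 2: {3,4,6,8}
'a' @ 3: {5,9,10,11,12}  ✓accept
'd' @ 4: {13,14}
'a' @ 5: {}  — dead — no transitions
rest 'b' ignored (set empty)
end set {} — state 11 not in

Answer: REJECT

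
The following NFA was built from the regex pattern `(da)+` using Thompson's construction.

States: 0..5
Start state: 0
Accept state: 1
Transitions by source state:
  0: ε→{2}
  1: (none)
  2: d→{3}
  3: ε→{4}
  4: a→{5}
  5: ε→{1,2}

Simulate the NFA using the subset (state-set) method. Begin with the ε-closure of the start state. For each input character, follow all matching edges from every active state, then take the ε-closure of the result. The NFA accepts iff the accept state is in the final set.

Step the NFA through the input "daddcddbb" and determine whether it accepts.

Answer: REJECT

Steps:
initial (ε-close {0}): {0,2}
'd' @ 1: {3,4}
'a' @ 2: {1,2,5}  ✓accept
'd' @ 3: {3,4}
'd' @ 4: {}  — no active states
rest 'cddbb' ignored (set empty)
end set {} — state 1 not in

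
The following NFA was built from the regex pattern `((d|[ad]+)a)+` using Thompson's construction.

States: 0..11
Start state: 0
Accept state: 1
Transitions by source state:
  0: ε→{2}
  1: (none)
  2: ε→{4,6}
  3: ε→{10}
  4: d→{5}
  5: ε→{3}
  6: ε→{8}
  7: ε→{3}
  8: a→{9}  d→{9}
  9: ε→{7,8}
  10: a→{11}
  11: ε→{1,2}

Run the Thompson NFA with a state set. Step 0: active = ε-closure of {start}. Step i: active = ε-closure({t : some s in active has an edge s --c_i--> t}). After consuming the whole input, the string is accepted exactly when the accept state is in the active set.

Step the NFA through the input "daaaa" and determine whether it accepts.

start: ε-closure({0}) = {0,2,4,6,8}
'd' @ 1: {3,5,7,8,9,10}
'a' @ 2: {1,2,3,4,6,7,8,9,10,11}  ✓accept
'a' @ 3: {1,2,3,4,6,7,8,9,10,11}  ✓accept
'a' @ 4: {1,2,3,4,6,7,8,9,10,11}  ✓accept
'a' @ 5: {1,2,3,4,6,7,8,9,10,11}  ✓accept
end set {1,2,3,4,6,7,8,9,10,11} — state 1 in

Answer: ACCEPT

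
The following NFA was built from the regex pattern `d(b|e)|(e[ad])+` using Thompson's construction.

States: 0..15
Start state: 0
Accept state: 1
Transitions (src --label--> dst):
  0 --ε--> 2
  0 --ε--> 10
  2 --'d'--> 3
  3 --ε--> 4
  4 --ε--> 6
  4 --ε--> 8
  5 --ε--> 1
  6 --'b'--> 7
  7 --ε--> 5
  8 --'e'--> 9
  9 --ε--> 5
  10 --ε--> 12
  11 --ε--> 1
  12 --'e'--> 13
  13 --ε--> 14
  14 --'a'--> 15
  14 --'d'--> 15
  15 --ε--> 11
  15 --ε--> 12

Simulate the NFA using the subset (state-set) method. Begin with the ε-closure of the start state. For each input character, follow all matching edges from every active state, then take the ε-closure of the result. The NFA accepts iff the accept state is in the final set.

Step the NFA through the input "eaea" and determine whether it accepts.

Answer: ACCEPT

Steps:
initial (ε-close {0}): {0,2,10,12}
'e' @ 1: {13,14}
'a' @ 2: {1,11,12,15}  ✓accept
'e' @ 3: {13,14}
'a' @ 4: {1,11,12,15}  ✓accept
end set {1,11,12,15} — state 1 in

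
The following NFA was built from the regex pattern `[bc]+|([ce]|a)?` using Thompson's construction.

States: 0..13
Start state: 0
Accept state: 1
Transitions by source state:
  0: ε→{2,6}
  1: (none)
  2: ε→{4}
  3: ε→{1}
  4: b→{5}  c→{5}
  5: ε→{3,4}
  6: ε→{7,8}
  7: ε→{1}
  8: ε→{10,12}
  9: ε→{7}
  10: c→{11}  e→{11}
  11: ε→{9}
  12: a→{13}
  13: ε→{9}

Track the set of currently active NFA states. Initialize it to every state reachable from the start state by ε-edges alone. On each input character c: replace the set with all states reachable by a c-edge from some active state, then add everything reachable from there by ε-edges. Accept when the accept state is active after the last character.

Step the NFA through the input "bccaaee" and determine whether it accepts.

initial (ε-close {0}): {0,1,2,4,6,7,8,10,12}
'b' @ 1: {1,3,4,5}  [accepting]
'c' @ 2: {1,3,4,5}  [accepting]
'c' @ 3: {1,3,4,5}  [accepting]
'a' @ 4: {}  — dead — no transitions
rest 'aee' ignored (set empty)
end set {} — state 1 not in

Answer: REJECT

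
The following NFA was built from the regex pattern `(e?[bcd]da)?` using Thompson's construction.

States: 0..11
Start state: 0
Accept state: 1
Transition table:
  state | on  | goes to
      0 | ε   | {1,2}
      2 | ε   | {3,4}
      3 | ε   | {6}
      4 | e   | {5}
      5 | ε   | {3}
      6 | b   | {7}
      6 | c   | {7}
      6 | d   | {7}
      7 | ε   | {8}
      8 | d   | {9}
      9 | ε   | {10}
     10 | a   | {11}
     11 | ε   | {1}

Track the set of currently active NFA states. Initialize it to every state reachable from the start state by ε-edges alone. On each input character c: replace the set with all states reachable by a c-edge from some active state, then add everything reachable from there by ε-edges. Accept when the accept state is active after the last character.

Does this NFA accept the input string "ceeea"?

start: ε-closure({0}) = {0,1,2,3,4,6}
'c' @ 1: {7,8}
'e' @ 2: {}  — no active states
rest 'eea' ignored (set empty)
after full input: {}  (accept=1 not in)

Answer: REJECT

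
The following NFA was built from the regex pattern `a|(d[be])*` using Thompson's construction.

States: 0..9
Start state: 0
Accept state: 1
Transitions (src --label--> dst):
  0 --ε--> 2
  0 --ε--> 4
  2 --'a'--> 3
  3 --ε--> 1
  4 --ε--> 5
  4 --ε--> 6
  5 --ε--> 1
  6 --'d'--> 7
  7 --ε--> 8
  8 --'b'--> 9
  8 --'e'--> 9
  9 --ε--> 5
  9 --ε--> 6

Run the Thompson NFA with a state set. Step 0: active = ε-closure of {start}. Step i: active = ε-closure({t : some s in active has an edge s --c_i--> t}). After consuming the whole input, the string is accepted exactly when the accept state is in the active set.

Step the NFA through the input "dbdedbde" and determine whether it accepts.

S₀ = ε-closure({0}) = {0,1,2,4,5,6}
'd' @ 1: {7,8}
'b' @ 2: {1,5,6,9}  [accepting]
'd' @ 3: {7,8}
'e' @ 4: {1,5,6,9}  [accepting]
'd' @ 5: {7,8}
'b' @ 6: {1,5,6,9}  [accepting]
'd' @ 7: {7,8}
'e' @ 8: {1,5,6,9}  [accepting]
after full input: {1,5,6,9}  (accept=1 in)

Answer: ACCEPT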